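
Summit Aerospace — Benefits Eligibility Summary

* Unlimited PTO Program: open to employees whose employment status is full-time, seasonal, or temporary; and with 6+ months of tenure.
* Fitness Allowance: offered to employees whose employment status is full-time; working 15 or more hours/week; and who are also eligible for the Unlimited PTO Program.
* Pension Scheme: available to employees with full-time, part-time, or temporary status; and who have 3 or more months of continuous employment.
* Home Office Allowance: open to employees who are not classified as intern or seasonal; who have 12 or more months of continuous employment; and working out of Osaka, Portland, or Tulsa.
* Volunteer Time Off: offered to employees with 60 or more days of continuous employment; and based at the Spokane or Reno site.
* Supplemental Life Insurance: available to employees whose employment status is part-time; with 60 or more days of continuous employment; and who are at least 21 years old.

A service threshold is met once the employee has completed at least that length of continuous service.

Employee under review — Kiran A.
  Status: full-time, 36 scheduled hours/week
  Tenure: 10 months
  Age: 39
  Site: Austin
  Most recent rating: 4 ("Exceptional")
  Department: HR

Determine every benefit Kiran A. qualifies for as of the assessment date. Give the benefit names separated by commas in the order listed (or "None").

Unlimited PTO Program, Fitness Allowance, Pension Scheme

Unlimited PTO Program — status full-time ✓; service 10 months ≥ 6 months ✓ → eligible.
Fitness Allowance — status full-time ✓; 36 hrs/wk ≥ 15 ✓; eligible for Unlimited PTO Program ✓ → eligible.
Pension Scheme — status full-time ✓; service 10 months ≥ 3 months ✓ → eligible.
Home Office Allowance — status full-time ✓ (not excluded); service 10 months < 12 months ✗ → not eligible.
Volunteer Time Off — service 10 months ≥ 60 days ✓; site Austin ✗ (not Spokane or Reno) → not eligible.
Supplemental Life Insurance — status full-time ✗ (requires part-time) → not eligible.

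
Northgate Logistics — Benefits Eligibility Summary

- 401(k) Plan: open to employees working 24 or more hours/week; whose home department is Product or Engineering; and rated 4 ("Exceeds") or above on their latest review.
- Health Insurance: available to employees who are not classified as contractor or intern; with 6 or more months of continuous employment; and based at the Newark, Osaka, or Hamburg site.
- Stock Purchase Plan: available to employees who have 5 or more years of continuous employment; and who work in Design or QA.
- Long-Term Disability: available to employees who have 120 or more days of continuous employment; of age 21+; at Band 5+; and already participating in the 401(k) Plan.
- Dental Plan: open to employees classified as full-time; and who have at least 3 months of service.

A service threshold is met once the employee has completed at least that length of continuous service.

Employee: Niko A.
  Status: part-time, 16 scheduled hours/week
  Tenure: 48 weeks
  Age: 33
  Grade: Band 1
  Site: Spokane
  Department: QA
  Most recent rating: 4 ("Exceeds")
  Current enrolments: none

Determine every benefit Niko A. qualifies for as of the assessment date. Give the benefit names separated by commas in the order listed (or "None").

401(k) Plan — 16 hrs/wk < 24 ✗ → not eligible.
Health Insurance — status part-time ✓ (not excluded); service 48 weeks ≥ 6 months (≈180 days) ✓; site Spokane ✗ (not Newark, Osaka, or Hamburg) → not eligible.
Stock Purchase Plan — service 48 weeks < 5 years (≈1825 days) ✗ → not eligible.
Long-Term Disability — service 48 weeks ≥ 120 days ✓; age 33 ≥ 21 ✓; grade Band 1 < Band 5 ✗ → not eligible.
Dental Plan — status part-time ✗ (requires full-time) → not eligible.

None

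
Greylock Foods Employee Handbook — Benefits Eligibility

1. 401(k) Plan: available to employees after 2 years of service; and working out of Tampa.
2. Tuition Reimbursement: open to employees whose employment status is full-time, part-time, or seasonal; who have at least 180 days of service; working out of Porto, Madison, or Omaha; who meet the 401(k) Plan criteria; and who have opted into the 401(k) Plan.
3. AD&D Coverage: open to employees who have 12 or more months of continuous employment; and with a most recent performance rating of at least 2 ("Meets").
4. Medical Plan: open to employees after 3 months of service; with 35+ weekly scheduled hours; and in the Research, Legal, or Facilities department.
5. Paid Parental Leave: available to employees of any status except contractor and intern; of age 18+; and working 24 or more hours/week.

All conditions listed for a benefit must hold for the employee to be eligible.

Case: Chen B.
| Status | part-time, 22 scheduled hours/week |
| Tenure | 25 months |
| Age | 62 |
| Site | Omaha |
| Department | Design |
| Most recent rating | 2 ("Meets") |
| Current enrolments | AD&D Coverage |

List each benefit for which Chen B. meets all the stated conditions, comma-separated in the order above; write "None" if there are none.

401(k) Plan — service 25 months ≥ 2 years (≈730 days) ✓; site Omaha ✗ (not Tampa) → not eligible.
Tuition Reimbursement — status part-time ✓; service 25 months ≥ 180 days ✓; site Omaha ✓; not eligible for 401(k) Plan ✗ → not eligible.
AD&D Coverage — service 25 months ≥ 12 months ✓; rating 2 ≥ 2 ✓ → eligible.
Medical Plan — service 25 months ≥ 3 months ✓; 22 hrs/wk < 35 ✗ → not eligible.
Paid Parental Leave — status part-time ✓ (not excluded); age 62 ≥ 18 ✓; 22 hrs/wk < 24 ✗ → not eligible.

AD&D Coverage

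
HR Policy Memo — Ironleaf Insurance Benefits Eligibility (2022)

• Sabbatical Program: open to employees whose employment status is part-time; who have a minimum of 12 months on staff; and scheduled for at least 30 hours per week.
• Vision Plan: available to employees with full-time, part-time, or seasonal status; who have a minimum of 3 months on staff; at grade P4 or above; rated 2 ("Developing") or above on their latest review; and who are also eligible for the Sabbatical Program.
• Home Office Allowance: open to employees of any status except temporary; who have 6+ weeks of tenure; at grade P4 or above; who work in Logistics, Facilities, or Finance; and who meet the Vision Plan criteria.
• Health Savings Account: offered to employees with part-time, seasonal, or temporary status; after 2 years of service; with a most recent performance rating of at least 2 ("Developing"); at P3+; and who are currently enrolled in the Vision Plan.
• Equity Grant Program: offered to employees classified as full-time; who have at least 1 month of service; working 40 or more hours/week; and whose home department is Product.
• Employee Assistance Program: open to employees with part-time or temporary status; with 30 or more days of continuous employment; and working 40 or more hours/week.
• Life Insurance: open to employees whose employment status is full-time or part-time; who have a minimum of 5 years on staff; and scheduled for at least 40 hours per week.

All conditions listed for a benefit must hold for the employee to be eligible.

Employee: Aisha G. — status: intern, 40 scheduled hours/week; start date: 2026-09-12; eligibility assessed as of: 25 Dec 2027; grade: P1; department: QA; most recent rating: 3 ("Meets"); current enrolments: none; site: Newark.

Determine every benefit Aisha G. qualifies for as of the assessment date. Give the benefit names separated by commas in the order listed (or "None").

None

Service from 2026-09-12 to 25 Dec 2027: 469 days.
Sabbatical Program — status intern ✗ (requires part-time) → not eligible.
Vision Plan — status intern ✗ (requires full-time, part-time, or seasonal) → not eligible.
Home Office Allowance — status intern ✓ (not excluded); service 469 days ≥ 6 weeks (≈42 days) ✓; grade P1 < P4 ✗ → not eligible.
Health Savings Account — status intern ✗ (requires part-time, seasonal, or temporary) → not eligible.
Equity Grant Program — status intern ✗ (requires full-time) → not eligible.
Employee Assistance Program — status intern ✗ (requires part-time or temporary) → not eligible.
Life Insurance — status intern ✗ (requires full-time or part-time) → not eligible.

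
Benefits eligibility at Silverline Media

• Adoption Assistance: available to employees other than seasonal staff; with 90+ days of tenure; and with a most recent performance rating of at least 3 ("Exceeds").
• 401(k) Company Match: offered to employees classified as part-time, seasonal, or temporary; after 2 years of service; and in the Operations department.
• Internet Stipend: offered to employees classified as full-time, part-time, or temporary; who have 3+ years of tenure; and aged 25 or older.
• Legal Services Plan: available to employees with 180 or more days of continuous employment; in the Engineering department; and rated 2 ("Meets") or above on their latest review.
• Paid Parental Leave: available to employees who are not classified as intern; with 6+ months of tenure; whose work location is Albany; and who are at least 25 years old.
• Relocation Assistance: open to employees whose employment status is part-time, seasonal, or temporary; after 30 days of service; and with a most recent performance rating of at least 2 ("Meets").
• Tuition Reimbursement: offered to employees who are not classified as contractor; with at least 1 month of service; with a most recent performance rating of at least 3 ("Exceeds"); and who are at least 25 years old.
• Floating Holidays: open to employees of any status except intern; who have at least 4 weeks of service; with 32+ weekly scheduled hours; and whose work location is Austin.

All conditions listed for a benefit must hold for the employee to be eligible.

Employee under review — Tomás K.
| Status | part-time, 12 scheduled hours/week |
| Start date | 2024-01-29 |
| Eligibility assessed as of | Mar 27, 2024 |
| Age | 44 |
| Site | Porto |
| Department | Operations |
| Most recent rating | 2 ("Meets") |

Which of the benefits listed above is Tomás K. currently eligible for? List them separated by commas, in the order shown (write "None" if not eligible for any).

Service from 2024-01-29 to Mar 27, 2024: 58 days.
Adoption Assistance — status part-time ✓ (not excluded); service 58 days < 90 days ✗ → not eligible.
401(k) Company Match — status part-time ✓; service 58 days < 2 years (≈730 days) ✗ → not eligible.
Internet Stipend — status part-time ✓; service 58 days < 3 years (≈1095 days) ✗ → not eligible.
Legal Services Plan — service 58 days < 180 days ✗ → not eligible.
Paid Parental Leave — status part-time ✓ (not excluded); service 58 days < 6 months (≈180 days) ✗ → not eligible.
Relocation Assistance — status part-time ✓; service 58 days ≥ 30 days ✓; rating 2 ≥ 2 ✓ → eligible.
Tuition Reimbursement — status part-time ✓ (not excluded); service 58 days ≥ 1 month (≈30 days) ✓; rating 2 < 3 ✗ → not eligible.
Floating Holidays — status part-time ✓ (not excluded); service 58 days ≥ 4 weeks (≈28 days) ✓; 12 hrs/wk < 32 ✗ → not eligible.

Relocation Assistance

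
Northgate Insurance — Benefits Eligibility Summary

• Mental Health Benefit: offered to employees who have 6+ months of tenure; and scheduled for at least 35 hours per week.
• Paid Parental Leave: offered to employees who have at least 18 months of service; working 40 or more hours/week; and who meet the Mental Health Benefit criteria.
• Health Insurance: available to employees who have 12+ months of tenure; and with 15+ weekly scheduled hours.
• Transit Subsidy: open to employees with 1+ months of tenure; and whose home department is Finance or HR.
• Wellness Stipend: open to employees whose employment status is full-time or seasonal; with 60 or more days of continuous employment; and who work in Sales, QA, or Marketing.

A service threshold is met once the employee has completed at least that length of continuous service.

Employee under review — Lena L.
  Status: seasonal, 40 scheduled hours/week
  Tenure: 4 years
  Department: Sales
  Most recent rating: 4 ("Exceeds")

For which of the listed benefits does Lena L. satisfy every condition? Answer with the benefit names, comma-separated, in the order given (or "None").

Mental Health Benefit, Paid Parental Leave, Health Insurance, Wellness Stipend

Mental Health Benefit — service 4 years ≥ 6 months (≈180 days) ✓; 40 hrs/wk ≥ 35 ✓ → eligible.
Paid Parental Leave — service 4 years ≥ 18 months (≈540 days) ✓; 40 hrs/wk ≥ 40 ✓; eligible for Mental Health Benefit ✓ → eligible.
Health Insurance — service 4 years ≥ 12 months (≈360 days) ✓; 40 hrs/wk ≥ 15 ✓ → eligible.
Transit Subsidy — service 4 years ≥ 1 month (≈30 days) ✓; dept Sales ✗ → not eligible.
Wellness Stipend — status seasonal ✓; service 4 years ≥ 60 days ✓; dept Sales ✓ → eligible.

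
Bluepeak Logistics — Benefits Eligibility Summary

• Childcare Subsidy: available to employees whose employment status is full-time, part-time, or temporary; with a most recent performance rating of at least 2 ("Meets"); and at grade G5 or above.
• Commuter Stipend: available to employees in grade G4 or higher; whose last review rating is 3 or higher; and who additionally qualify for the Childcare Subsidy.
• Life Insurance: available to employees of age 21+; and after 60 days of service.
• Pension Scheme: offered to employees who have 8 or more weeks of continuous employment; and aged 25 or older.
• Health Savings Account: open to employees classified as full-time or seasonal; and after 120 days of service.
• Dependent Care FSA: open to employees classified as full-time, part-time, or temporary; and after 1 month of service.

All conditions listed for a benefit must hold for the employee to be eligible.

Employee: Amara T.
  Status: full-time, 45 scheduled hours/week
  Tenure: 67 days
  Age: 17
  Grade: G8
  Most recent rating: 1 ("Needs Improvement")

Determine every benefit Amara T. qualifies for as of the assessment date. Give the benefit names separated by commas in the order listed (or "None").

Childcare Subsidy — status full-time ✓; rating 1 < 2 ✗ → not eligible.
Commuter Stipend — grade G8 ≥ G4 ✓; rating 1 < 3 ✗ → not eligible.
Life Insurance — age 17 < 21 ✗ → not eligible.
Pension Scheme — service 67 days ≥ 8 weeks (≈56 days) ✓; age 17 < 25 ✗ → not eligible.
Health Savings Account — status full-time ✓; service 67 days < 120 days ✗ → not eligible.
Dependent Care FSA — status full-time ✓; service 67 days ≥ 1 month (≈30 days) ✓ → eligible.

Dependent Care FSA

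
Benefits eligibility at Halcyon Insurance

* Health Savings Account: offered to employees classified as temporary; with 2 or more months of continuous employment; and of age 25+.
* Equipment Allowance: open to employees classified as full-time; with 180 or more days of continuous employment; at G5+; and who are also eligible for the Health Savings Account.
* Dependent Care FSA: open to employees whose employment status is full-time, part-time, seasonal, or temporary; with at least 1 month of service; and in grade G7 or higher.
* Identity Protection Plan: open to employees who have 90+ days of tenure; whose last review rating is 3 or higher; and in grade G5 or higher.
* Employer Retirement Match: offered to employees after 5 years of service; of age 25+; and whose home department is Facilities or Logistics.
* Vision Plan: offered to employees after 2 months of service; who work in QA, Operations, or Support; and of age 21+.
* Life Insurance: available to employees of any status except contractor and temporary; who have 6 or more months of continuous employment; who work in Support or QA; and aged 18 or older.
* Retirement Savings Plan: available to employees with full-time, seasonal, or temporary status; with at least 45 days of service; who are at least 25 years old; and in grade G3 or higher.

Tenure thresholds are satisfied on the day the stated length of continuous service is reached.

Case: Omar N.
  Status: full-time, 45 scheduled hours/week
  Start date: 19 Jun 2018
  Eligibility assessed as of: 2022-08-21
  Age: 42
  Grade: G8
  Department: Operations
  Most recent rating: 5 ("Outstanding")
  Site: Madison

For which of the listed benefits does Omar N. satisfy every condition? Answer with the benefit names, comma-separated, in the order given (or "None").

Service from 19 Jun 2018 to 2022-08-21: 1524 days.
Health Savings Account — status full-time ✗ (requires temporary) → not eligible.
Equipment Allowance — status full-time ✓; service 1524 days ≥ 180 days ✓; grade G8 ≥ G5 ✓; not eligible for Health Savings Account ✗ → not eligible.
Dependent Care FSA — status full-time ✓; service 1524 days ≥ 1 month (≈30 days) ✓; grade G8 ≥ G7 ✓ → eligible.
Identity Protection Plan — service 1524 days ≥ 90 days ✓; rating 5 ≥ 3 ✓; grade G8 ≥ G5 ✓ → eligible.
Employer Retirement Match — service 1524 days < 5 years (≈1825 days) ✗ → not eligible.
Vision Plan — service 1524 days ≥ 2 months (≈60 days) ✓; dept Operations ✓; age 42 ≥ 21 ✓ → eligible.
Life Insurance — status full-time ✓ (not excluded); service 1524 days ≥ 6 months (≈180 days) ✓; dept Operations ✗ → not eligible.
Retirement Savings Plan — status full-time ✓; service 1524 days ≥ 45 days ✓; age 42 ≥ 25 ✓; grade G8 ≥ G3 ✓ → eligible.

Dependent Care FSA, Identity Protection Plan, Vision Plan, Retirement Savings Plan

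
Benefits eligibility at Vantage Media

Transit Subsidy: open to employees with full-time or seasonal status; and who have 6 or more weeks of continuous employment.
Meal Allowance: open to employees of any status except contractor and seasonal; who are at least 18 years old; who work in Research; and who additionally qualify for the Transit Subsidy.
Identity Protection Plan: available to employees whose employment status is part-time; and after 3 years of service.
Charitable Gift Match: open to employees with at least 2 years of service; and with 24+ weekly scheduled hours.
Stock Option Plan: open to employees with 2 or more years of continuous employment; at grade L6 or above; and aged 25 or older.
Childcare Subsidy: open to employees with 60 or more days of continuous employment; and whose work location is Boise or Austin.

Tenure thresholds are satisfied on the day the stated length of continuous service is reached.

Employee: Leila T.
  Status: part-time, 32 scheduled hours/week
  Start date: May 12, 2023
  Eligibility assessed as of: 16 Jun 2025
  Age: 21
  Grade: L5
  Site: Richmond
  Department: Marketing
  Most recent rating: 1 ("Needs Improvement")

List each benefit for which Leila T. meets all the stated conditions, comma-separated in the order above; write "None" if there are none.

Service from May 12, 2023 to 16 Jun 2025: 766 days.
Transit Subsidy — status part-time ✗ (requires full-time or seasonal) → not eligible.
Meal Allowance — status part-time ✓ (not excluded); age 21 ≥ 18 ✓; dept Marketing ✗ → not eligible.
Identity Protection Plan — status part-time ✓; service 766 days < 3 years (≈1095 days) ✗ → not eligible.
Charitable Gift Match — service 766 days ≥ 2 years (≈730 days) ✓; 32 hrs/wk ≥ 24 ✓ → eligible.
Stock Option Plan — service 766 days ≥ 2 years (≈730 days) ✓; grade L5 < L6 ✗ → not eligible.
Childcare Subsidy — service 766 days ≥ 60 days ✓; site Richmond ✗ (not Boise or Austin) → not eligible.

Charitable Gift Match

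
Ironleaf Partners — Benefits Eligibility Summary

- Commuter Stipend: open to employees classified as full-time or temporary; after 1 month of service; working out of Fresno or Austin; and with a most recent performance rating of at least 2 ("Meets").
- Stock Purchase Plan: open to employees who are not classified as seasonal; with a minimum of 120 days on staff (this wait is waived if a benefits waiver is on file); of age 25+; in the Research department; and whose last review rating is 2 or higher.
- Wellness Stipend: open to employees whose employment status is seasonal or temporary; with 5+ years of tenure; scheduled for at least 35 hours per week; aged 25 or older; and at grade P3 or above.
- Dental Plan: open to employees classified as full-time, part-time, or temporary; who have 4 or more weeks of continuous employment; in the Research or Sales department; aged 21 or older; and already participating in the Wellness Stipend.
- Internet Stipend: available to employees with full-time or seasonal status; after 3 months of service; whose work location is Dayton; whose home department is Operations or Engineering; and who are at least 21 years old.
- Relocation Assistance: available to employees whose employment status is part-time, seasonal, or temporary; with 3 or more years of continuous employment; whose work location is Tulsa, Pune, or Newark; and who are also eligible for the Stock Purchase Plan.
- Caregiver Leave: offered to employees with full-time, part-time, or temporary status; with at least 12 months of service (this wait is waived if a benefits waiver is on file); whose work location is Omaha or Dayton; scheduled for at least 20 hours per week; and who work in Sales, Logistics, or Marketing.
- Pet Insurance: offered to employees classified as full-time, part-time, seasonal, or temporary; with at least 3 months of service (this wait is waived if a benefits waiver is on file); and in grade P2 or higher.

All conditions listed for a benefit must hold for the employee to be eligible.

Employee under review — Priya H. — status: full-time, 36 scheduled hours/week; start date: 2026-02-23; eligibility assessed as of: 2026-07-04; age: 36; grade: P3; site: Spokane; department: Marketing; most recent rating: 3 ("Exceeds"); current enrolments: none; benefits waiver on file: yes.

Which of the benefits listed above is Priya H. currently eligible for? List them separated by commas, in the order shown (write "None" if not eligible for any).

Pet Insurance

Service from 2026-02-23 to 2026-07-04: 131 days.
Commuter Stipend — status full-time ✓; service 131 days ≥ 1 month (≈30 days) ✓; site Spokane ✗ (not Fresno or Austin) → not eligible.
Stock Purchase Plan — status full-time ✓ (not excluded); benefits waiver on file ✓; age 36 ≥ 25 ✓; dept Marketing ✗ → not eligible.
Wellness Stipend — status full-time ✗ (requires seasonal or temporary) → not eligible.
Dental Plan — status full-time ✓; service 131 days ≥ 4 weeks (≈28 days) ✓; dept Marketing ✗ → not eligible.
Internet Stipend — status full-time ✓; service 131 days ≥ 3 months (≈90 days) ✓; site Spokane ✗ (not Dayton) → not eligible.
Relocation Assistance — status full-time ✗ (requires part-time, seasonal, or temporary) → not eligible.
Caregiver Leave — status full-time ✓; benefits waiver on file ✓; site Spokane ✗ (not Omaha or Dayton) → not eligible.
Pet Insurance — status full-time ✓; benefits waiver on file ✓; grade P3 ≥ P2 ✓ → eligible.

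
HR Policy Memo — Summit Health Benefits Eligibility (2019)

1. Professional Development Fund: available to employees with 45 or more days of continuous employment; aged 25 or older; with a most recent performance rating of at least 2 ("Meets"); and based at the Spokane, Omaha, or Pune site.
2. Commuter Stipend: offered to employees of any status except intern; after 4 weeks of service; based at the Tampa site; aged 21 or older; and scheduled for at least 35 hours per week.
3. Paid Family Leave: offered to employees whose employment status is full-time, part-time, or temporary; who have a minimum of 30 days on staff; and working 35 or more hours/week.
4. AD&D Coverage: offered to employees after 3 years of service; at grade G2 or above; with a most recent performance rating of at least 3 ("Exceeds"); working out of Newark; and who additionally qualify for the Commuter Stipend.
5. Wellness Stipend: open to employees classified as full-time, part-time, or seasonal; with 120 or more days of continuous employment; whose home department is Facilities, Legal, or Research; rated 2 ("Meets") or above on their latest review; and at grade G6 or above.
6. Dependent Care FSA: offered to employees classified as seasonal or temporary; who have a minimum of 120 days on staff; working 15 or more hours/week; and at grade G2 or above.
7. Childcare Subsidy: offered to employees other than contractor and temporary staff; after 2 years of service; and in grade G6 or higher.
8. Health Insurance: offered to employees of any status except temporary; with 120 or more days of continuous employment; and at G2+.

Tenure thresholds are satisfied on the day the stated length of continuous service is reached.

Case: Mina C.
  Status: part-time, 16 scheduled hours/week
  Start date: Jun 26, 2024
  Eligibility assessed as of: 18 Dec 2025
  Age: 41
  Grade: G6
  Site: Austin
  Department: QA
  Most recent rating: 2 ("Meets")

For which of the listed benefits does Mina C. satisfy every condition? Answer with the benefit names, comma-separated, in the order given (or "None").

Service from Jun 26, 2024 to 18 Dec 2025: 540 days.
Professional Development Fund — service 540 days ≥ 45 days ✓; age 41 ≥ 25 ✓; rating 2 ≥ 2 ✓; site Austin ✗ (not Spokane, Omaha, or Pune) → not eligible.
Commuter Stipend — status part-time ✓ (not excluded); service 540 days ≥ 4 weeks (≈28 days) ✓; site Austin ✗ (not Tampa) → not eligible.
Paid Family Leave — status part-time ✓; service 540 days ≥ 30 days ✓; 16 hrs/wk < 35 ✗ → not eligible.
AD&D Coverage — service 540 days < 3 years (≈1095 days) ✗ → not eligible.
Wellness Stipend — status part-time ✓; service 540 days ≥ 120 days ✓; dept QA ✗ → not eligible.
Dependent Care FSA — status part-time ✗ (requires seasonal or temporary) → not eligible.
Childcare Subsidy — status part-time ✓ (not excluded); service 540 days < 2 years (≈730 days) ✗ → not eligible.
Health Insurance — status part-time ✓ (not excluded); service 540 days ≥ 120 days ✓; grade G6 ≥ G2 ✓ → eligible.

Health Insurance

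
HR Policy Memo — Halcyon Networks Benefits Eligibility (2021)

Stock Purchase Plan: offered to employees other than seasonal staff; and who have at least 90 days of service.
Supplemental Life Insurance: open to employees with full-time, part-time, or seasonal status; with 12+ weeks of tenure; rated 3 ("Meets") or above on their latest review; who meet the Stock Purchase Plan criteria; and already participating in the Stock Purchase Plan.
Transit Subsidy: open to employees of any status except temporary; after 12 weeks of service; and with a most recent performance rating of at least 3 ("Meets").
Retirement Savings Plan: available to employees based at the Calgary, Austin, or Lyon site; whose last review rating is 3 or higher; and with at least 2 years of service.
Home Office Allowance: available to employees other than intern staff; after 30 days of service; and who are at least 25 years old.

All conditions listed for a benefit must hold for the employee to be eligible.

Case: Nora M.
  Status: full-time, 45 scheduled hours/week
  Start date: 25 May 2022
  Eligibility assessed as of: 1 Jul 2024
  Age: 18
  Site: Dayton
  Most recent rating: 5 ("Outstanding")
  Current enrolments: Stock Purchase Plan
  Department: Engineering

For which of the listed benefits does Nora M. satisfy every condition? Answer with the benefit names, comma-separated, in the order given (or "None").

Stock Purchase Plan, Supplemental Life Insurance, Transit Subsidy

Service from 25 May 2022 to 1 Jul 2024: 768 days.
Stock Purchase Plan — status full-time ✓ (not excluded); service 768 days ≥ 90 days ✓ → eligible.
Supplemental Life Insurance — status full-time ✓; service 768 days ≥ 12 weeks (≈84 days) ✓; rating 5 ≥ 3 ✓; eligible for Stock Purchase Plan ✓; enrolled in Stock Purchase Plan ✓ → eligible.
Transit Subsidy — status full-time ✓ (not excluded); service 768 days ≥ 12 weeks (≈84 days) ✓; rating 5 ≥ 3 ✓ → eligible.
Retirement Savings Plan — site Dayton ✗ (not Calgary, Austin, or Lyon) → not eligible.
Home Office Allowance — status full-time ✓ (not excluded); service 768 days ≥ 30 days ✓; age 18 < 25 ✗ → not eligible.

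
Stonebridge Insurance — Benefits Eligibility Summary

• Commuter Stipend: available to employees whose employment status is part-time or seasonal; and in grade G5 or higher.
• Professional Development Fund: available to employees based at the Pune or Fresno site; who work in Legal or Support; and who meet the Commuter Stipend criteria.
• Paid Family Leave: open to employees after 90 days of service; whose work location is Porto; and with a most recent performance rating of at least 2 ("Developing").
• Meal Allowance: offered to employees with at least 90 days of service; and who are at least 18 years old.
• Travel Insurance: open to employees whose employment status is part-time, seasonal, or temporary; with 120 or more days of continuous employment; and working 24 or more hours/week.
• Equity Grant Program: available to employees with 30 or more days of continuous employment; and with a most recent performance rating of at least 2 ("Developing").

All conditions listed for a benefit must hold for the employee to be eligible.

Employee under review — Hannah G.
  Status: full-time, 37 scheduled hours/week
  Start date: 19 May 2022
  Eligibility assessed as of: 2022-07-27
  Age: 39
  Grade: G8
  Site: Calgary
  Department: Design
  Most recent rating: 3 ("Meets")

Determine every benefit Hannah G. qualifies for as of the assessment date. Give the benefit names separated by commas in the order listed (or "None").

Equity Grant Program

Service from 19 May 2022 to 2022-07-27: 69 days.
Commuter Stipend — status full-time ✗ (requires part-time or seasonal) → not eligible.
Professional Development Fund — site Calgary ✗ (not Pune or Fresno) → not eligible.
Paid Family Leave — service 69 days < 90 days ✗ → not eligible.
Meal Allowance — service 69 days < 90 days ✗ → not eligible.
Travel Insurance — status full-time ✗ (requires part-time, seasonal, or temporary) → not eligible.
Equity Grant Program — service 69 days ≥ 30 days ✓; rating 3 ≥ 2 ✓ → eligible.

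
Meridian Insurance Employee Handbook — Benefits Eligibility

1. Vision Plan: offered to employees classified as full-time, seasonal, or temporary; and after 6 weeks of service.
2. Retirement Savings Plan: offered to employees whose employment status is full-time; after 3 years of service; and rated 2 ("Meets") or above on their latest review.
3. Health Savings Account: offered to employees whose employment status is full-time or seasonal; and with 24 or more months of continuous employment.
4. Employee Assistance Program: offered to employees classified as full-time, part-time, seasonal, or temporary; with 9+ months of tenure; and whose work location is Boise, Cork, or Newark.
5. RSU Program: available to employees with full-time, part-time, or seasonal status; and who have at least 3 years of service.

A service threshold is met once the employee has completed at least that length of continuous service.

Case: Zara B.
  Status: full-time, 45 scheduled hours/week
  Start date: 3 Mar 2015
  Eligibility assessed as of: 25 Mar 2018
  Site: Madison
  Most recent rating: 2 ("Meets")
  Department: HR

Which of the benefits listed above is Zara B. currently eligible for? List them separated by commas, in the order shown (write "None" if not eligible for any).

Service from 3 Mar 2015 to 25 Mar 2018: 1118 days.
Vision Plan — status full-time ✓; service 1118 days ≥ 6 weeks (≈42 days) ✓ → eligible.
Retirement Savings Plan — status full-time ✓; service 1118 days ≥ 3 years (≈1095 days) ✓; rating 2 ≥ 2 ✓ → eligible.
Health Savings Account — status full-time ✓; service 1118 days ≥ 24 months (≈720 days) ✓ → eligible.
Employee Assistance Program — status full-time ✓; service 1118 days ≥ 9 months (≈270 days) ✓; site Madison ✗ (not Boise, Cork, or Newark) → not eligible.
RSU Program — status full-time ✓; service 1118 days ≥ 3 years (≈1095 days) ✓ → eligible.

Vision Plan, Retirement Savings Plan, Health Savings Account, RSU Program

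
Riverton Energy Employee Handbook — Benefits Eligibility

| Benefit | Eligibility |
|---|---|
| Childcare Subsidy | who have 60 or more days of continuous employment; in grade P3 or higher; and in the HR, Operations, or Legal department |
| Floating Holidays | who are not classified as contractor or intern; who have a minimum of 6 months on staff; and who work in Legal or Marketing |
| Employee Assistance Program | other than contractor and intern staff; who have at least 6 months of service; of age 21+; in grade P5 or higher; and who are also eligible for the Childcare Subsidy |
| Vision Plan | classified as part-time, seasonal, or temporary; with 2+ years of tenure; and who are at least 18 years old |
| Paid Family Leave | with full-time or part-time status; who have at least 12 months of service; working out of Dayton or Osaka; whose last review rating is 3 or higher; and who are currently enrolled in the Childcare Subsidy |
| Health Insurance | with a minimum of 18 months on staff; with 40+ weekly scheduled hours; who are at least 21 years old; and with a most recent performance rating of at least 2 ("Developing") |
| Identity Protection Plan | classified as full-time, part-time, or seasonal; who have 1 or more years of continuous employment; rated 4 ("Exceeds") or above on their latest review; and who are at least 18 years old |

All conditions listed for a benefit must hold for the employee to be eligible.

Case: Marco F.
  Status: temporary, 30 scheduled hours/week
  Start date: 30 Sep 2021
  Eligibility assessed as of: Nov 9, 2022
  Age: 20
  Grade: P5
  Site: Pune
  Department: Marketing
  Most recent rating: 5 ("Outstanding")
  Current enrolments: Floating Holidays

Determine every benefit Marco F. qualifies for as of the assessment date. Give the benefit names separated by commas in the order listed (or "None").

Service from 30 Sep 2021 to Nov 9, 2022: 405 days.
Childcare Subsidy — service 405 days ≥ 60 days ✓; grade P5 ≥ P3 ✓; dept Marketing ✗ → not eligible.
Floating Holidays — status temporary ✓ (not excluded); service 405 days ≥ 6 months (≈180 days) ✓; dept Marketing ✓ → eligible.
Employee Assistance Program — status temporary ✓ (not excluded); service 405 days ≥ 6 months (≈180 days) ✓; age 20 < 21 ✗ → not eligible.
Vision Plan — status temporary ✓; service 405 days < 2 years (≈730 days) ✗ → not eligible.
Paid Family Leave — status temporary ✗ (requires full-time or part-time) → not eligible.
Health Insurance — service 405 days < 18 months (≈540 days) ✗ → not eligible.
Identity Protection Plan — status temporary ✗ (requires full-time, part-time, or seasonal) → not eligible.

Floating Holidays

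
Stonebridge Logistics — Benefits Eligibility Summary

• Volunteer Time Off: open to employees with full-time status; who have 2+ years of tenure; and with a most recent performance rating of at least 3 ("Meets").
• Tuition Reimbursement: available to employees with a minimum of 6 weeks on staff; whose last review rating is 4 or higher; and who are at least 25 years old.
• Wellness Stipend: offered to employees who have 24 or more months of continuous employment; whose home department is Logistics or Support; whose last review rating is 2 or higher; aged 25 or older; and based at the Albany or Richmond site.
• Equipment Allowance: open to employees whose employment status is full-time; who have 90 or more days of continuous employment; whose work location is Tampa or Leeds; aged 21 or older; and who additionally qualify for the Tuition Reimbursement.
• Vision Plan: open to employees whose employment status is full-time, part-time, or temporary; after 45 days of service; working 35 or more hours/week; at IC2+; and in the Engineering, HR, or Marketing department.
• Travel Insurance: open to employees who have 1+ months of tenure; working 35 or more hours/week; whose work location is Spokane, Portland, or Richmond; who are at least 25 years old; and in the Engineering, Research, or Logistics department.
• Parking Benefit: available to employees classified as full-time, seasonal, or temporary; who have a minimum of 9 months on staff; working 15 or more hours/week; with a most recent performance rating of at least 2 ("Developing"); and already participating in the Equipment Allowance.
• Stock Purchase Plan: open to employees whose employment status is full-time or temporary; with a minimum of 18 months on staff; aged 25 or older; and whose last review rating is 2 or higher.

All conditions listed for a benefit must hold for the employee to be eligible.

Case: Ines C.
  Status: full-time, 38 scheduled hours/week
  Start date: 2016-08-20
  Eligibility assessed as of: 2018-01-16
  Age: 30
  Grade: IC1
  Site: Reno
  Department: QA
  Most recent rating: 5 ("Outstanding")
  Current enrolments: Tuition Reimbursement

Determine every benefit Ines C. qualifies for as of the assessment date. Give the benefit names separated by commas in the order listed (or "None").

Tuition Reimbursement

Service from 2016-08-20 to 2018-01-16: 514 days.
Volunteer Time Off — status full-time ✓; service 514 days < 2 years (≈730 days) ✗ → not eligible.
Tuition Reimbursement — service 514 days ≥ 6 weeks (≈42 days) ✓; rating 5 ≥ 4 ✓; age 30 ≥ 25 ✓ → eligible.
Wellness Stipend — service 514 days < 24 months (≈720 days) ✗ → not eligible.
Equipment Allowance — status full-time ✓; service 514 days ≥ 90 days ✓; site Reno ✗ (not Tampa or Leeds) → not eligible.
Vision Plan — status full-time ✓; service 514 days ≥ 45 days ✓; 38 hrs/wk ≥ 35 ✓; grade IC1 < IC2 ✗ → not eligible.
Travel Insurance — service 514 days ≥ 1 month (≈30 days) ✓; 38 hrs/wk ≥ 35 ✓; site Reno ✗ (not Spokane, Portland, or Richmond) → not eligible.
Parking Benefit — status full-time ✓; service 514 days ≥ 9 months (≈270 days) ✓; 38 hrs/wk ≥ 15 ✓; rating 5 ≥ 2 ✓; not enrolled in Equipment Allowance ✗ → not eligible.
Stock Purchase Plan — status full-time ✓; service 514 days < 18 months (≈540 days) ✗ → not eligible.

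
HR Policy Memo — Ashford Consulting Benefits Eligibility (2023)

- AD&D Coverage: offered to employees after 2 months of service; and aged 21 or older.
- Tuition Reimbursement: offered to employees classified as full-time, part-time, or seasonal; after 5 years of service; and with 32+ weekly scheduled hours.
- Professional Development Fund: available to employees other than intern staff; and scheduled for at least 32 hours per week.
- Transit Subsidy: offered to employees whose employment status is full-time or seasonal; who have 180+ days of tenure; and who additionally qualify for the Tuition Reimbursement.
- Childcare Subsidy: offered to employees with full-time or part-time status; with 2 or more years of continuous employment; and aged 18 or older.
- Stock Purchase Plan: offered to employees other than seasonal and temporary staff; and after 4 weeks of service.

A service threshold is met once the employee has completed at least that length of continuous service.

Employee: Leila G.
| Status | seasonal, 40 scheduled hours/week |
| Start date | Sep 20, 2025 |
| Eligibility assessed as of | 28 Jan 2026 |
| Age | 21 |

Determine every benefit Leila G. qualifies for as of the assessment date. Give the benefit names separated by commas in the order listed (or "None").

AD&D Coverage, Professional Development Fund

Service from Sep 20, 2025 to 28 Jan 2026: 130 days.
AD&D Coverage — service 130 days ≥ 2 months (≈60 days) ✓; age 21 ≥ 21 ✓ → eligible.
Tuition Reimbursement — status seasonal ✓; service 130 days < 5 years (≈1825 days) ✗ → not eligible.
Professional Development Fund — status seasonal ✓ (not excluded); 40 hrs/wk ≥ 32 ✓ → eligible.
Transit Subsidy — status seasonal ✓; service 130 days < 180 days ✗ → not eligible.
Childcare Subsidy — status seasonal ✗ (requires full-time or part-time) → not eligible.
Stock Purchase Plan — status seasonal ✗ (excluded) → not eligible.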